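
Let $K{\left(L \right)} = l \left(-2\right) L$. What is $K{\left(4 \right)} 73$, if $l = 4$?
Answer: $-2336$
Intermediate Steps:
$K{\left(L \right)} = - 8 L$ ($K{\left(L \right)} = 4 \left(-2\right) L = - 8 L$)
$K{\left(4 \right)} 73 = \left(-8\right) 4 \cdot 73 = \left(-32\right) 73 = -2336$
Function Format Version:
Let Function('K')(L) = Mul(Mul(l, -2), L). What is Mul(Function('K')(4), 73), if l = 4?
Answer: -2336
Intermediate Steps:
Function('K')(L) = Mul(-8, L) (Function('K')(L) = Mul(Mul(4, -2), L) = Mul(-8, L))
Mul(Function('K')(4), 73) = Mul(Mul(-8, 4), 73) = Mul(-32, 73) = -2336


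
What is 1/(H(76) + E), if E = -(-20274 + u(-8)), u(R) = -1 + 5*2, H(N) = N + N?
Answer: 1/20417 ≈ 4.8979e-5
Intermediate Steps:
H(N) = 2*N
u(R) = 9 (u(R) = -1 + 10 = 9)
E = 20265 (E = -(-20274 + 9) = -1*(-20265) = 20265)
1/(H(76) + E) = 1/(2*76 + 20265) = 1/(152 + 20265) = 1/20417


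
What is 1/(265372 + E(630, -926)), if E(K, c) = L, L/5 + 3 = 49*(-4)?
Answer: 1/264377 ≈ 3.7825e-6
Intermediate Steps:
L = -995 (L = -15 + 5*(49*(-4)) = -15 + 5*(-196) = -15 - 980 = -995)
E(K, c) = -995
1/(265372 + E(630, -926)) = 1/(265372 - 995) = 1/264377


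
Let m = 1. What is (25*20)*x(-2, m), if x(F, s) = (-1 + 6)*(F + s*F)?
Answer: -10000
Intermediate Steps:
x(F, s) = 5*F + 5*F*s (x(F, s) = 5*(F + F*s) = 5*F + 5*F*s)
(25*20)*x(-2, m) = (25*20)*(5*(-2)*(1 + 1)) = 500*(5*(-2)*2) = 500*(-20) = -10000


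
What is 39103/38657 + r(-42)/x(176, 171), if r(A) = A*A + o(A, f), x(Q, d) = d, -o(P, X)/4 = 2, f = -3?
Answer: 74568305/6610347 ≈ 11.281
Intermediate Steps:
o(P, X) = -8 (o(P, X) = -4*2 = -8)
r(A) = -8 + A**2 (r(A) = A*A - 8 = A**2 - 8 = -8 + A**2)
39103/38657 + r(-42)/x(176, 171) = 39103/38657 + (-8 + (-42)**2)/171 = 39103*(1/38657) + (-8 + 1764)*(1/171) = 39103/38657 + 1756*(1/171) = 39103/38657 + 1756/171 = 74568305/6610347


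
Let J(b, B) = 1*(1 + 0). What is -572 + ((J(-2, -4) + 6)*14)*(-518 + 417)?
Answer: -10470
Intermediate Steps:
J(b, B) = 1 (J(b, B) = 1*1 = 1)
-572 + ((J(-2, -4) + 6)*14)*(-518 + 417) = -572 + ((1 + 6)*14)*(-518 + 417) = -572 + (7*14)*(-101) = -572 + 98*(-101) = -572 - 9898 = -10470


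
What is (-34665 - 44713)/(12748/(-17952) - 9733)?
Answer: 356248464/43684891 ≈ 8.1550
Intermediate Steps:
(-34665 - 44713)/(12748/(-17952) - 9733) = -79378/(12748*(-1/17952) - 9733) = -79378/(-3187/4488 - 9733) = -79378/(-43684891/4488) = -79378*(-4488/43684891) = 356248464/43684891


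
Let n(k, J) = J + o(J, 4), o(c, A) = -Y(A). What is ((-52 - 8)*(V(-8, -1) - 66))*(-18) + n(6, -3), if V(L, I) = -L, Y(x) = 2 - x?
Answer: -62641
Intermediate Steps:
o(c, A) = -2 + A (o(c, A) = -(2 - A) = -2 + A)
n(k, J) = 2 + J (n(k, J) = J + (-2 + 4) = J + 2 = 2 + J)
((-52 - 8)*(V(-8, -1) - 66))*(-18) + n(6, -3) = ((-52 - 8)*(-1*(-8) - 66))*(-18) + (2 - 3) = -60*(8 - 66)*(-18) - 1 = -60*(-58)*(-18) - 1 = 3480*(-18) - 1 = -62640 - 1 = -62641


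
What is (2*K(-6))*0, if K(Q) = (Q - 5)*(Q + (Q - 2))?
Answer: 0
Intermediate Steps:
K(Q) = (-5 + Q)*(-2 + 2*Q) (K(Q) = (-5 + Q)*(Q + (-2 + Q)) = (-5 + Q)*(-2 + 2*Q))
(2*K(-6))*0 = (2*(10 - 12*(-6) + 2*(-6)²))*0 = (2*(10 + 72 + 2*36))*0 = (2*(10 + 72 + 72))*0 = (2*154)*0 = 308*0 = 0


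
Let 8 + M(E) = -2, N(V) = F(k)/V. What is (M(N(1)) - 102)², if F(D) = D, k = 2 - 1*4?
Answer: 12544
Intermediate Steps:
k = -2 (k = 2 - 4 = -2)
N(V) = -2/V
M(E) = -10 (M(E) = -8 - 2 = -10)
(M(N(1)) - 102)² = (-10 - 102)² = (-112)² = 12544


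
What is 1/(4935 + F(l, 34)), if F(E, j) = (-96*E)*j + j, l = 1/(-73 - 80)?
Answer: 3/14971 ≈ 0.00020039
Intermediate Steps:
l = -1/153 (l = 1/(-153) = -1/153 ≈ -0.0065359)
F(E, j) = j - 96*E*j (F(E, j) = -96*E*j + j = j - 96*E*j)
1/(4935 + F(l, 34)) = 1/(4935 + 34*(1 - 96*(-1/153))) = 1/(4935 + 34*(1 + 32/51)) = 1/(4935 + 34*(83/51)) = 1/(4935 + 166/3) = 1/(14971/3) = 3/14971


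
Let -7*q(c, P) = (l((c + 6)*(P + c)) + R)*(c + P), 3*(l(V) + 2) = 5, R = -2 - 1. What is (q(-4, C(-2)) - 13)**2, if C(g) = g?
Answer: 12321/49 ≈ 251.45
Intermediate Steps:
R = -3
l(V) = -1/3 (l(V) = -2 + (1/3)*5 = -2 + 5/3 = -1/3)
q(c, P) = 10*P/21 + 10*c/21 (q(c, P) = -(-1/3 - 3)*(c + P)/7 = -(-10)*(P + c)/21 = -(-10*P/3 - 10*c/3)/7 = 10*P/21 + 10*c/21)
(q(-4, C(-2)) - 13)**2 = (((10/21)*(-2) + (10/21)*(-4)) - 13)**2 = ((-20/21 - 40/21) - 13)**2 = (-20/7 - 13)**2 = (-111/7)**2 = 12321/49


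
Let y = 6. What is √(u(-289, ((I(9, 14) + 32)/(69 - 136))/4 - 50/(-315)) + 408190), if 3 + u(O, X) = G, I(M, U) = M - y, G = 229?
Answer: 4*√25526 ≈ 639.07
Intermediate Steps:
I(M, U) = -6 + M (I(M, U) = M - 1*6 = M - 6 = -6 + M)
u(O, X) = 226 (u(O, X) = -3 + 229 = 226)
√(u(-289, ((I(9, 14) + 32)/(69 - 136))/4 - 50/(-315)) + 408190) = √(226 + 408190) = √408416 = 4*√25526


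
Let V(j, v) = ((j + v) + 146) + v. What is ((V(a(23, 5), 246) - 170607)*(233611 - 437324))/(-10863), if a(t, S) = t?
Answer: -34620209498/10863 ≈ -3.1870e+6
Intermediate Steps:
V(j, v) = 146 + j + 2*v (V(j, v) = (146 + j + v) + v = 146 + j + 2*v)
((V(a(23, 5), 246) - 170607)*(233611 - 437324))/(-10863) = (((146 + 23 + 2*246) - 170607)*(233611 - 437324))/(-10863) = (((146 + 23 + 492) - 170607)*(-203713))*(-1/10863) = ((661 - 170607)*(-203713))*(-1/10863) = -169946*(-203713)*(-1/10863) = 34620209498*(-1/10863) = -34620209498/10863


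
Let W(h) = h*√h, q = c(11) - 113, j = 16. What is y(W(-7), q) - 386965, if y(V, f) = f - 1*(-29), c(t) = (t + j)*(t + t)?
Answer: -386455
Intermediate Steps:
c(t) = 2*t*(16 + t) (c(t) = (t + 16)*(t + t) = (16 + t)*(2*t) = 2*t*(16 + t))
q = 481 (q = 2*11*(16 + 11) - 113 = 2*11*27 - 113 = 594 - 113 = 481)
W(h) = h^(3/2)
y(V, f) = 29 + f (y(V, f) = f + 29 = 29 + f)
y(W(-7), q) - 386965 = (29 + 481) - 386965 = 510 - 386965 = -386455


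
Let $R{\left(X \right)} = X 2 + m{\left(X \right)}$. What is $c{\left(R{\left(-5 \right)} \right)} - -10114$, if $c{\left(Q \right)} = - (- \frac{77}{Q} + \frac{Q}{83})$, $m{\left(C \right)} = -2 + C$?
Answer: $\frac{14264752}{1411} \approx 10110.0$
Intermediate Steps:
$R{\left(X \right)} = -2 + 3 X$ ($R{\left(X \right)} = X 2 + \left(-2 + X\right) = 2 X + \left(-2 + X\right) = -2 + 3 X$)
$c{\left(Q \right)} = \frac{77}{Q} - \frac{Q}{83}$ ($c{\left(Q \right)} = - (- \frac{77}{Q} + Q \frac{1}{83}) = - (- \frac{77}{Q} + \frac{Q}{83}) = \frac{77}{Q} - \frac{Q}{83}$)
$c{\left(R{\left(-5 \right)} \right)} - -10114 = \left(\frac{77}{-2 + 3 \left(-5\right)} - \frac{-2 + 3 \left(-5\right)}{83}\right) - -10114 = \left(\frac{77}{-2 - 15} - \frac{-2 - 15}{83}\right) + 10114 = \left(\frac{77}{-17} - - \frac{17}{83}\right) + 10114 = \left(77 \left(- \frac{1}{17}\right) + \frac{17}{83}\right) + 10114 = \left(- \frac{77}{17} + \frac{17}{83}\right) + 10114 = - \frac{6102}{1411} + 10114 = \frac{14264752}{1411}$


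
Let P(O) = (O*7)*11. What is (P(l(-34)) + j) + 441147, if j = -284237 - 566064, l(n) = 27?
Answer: -407075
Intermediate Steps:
j = -850301
P(O) = 77*O (P(O) = (7*O)*11 = 77*O)
(P(l(-34)) + j) + 441147 = (77*27 - 850301) + 441147 = (2079 - 850301) + 441147 = -848222 + 441147 = -407075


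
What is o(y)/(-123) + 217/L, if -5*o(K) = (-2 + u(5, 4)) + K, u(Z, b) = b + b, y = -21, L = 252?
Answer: 1235/1476 ≈ 0.83672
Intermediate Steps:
u(Z, b) = 2*b
o(K) = -6/5 - K/5 (o(K) = -((-2 + 2*4) + K)/5 = -((-2 + 8) + K)/5 = -(6 + K)/5 = -6/5 - K/5)
o(y)/(-123) + 217/L = (-6/5 - ⅕*(-21))/(-123) + 217/252 = (-6/5 + 21/5)*(-1/123) + 217*(1/252) = 3*(-1/123) + 31/36 = -1/41 + 31/36 = 1235/1476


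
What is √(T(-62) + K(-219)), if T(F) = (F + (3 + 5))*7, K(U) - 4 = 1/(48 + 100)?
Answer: I*√2047987/74 ≈ 19.339*I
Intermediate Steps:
K(U) = 593/148 (K(U) = 4 + 1/(48 + 100) = 4 + 1/148 = 593/148)
T(F) = 56 + 7*F (T(F) = (F + 8)*7 = (8 + F)*7 = 56 + 7*F)
√(T(-62) + K(-219)) = √((56 + 7*(-62)) + 593/148) = √((56 - 434) + 593/148) = √(-378 + 593/148) = √(-55351/148) = I*√2047987/74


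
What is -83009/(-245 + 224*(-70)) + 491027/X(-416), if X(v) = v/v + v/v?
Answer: 7819770993/31850 ≈ 2.4552e+5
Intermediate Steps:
X(v) = 2 (X(v) = 1 + 1 = 2)
-83009/(-245 + 224*(-70)) + 491027/X(-416) = -83009/(-245 + 224*(-70)) + 491027/2 = -83009/(-245 - 15680) + 491027*(½) = -83009/(-15925) + 491027/2 = -83009*(-1/15925) + 491027/2 = 83009/15925 + 491027/2 = 7819770993/31850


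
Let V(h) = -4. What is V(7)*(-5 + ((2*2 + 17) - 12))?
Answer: -16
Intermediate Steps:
V(7)*(-5 + ((2*2 + 17) - 12)) = -4*(-5 + ((2*2 + 17) - 12)) = -4*(-5 + ((4 + 17) - 12)) = -4*(-5 + (21 - 12)) = -4*(-5 + 9) = -4*4 = -16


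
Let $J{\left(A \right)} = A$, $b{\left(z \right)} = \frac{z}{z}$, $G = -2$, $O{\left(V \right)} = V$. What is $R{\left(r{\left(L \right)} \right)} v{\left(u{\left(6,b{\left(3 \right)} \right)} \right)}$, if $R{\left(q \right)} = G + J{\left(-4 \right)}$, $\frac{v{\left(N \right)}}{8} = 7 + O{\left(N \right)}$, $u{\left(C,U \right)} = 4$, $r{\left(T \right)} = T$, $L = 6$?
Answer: $-528$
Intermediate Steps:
$b{\left(z \right)} = 1$
$v{\left(N \right)} = 56 + 8 N$ ($v{\left(N \right)} = 8 \left(7 + N\right) = 56 + 8 N$)
$R{\left(q \right)} = -6$ ($R{\left(q \right)} = -2 - 4 = -6$)
$R{\left(r{\left(L \right)} \right)} v{\left(u{\left(6,b{\left(3 \right)} \right)} \right)} = - 6 \left(56 + 8 \cdot 4\right) = - 6 \left(56 + 32\right) = \left(-6\right) 88 = -528$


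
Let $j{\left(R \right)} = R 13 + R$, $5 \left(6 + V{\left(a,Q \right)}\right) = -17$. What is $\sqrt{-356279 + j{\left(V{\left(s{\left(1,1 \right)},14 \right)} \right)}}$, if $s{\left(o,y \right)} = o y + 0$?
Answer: $\frac{i \sqrt{8910265}}{5} \approx 597.0 i$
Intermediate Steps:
$s{\left(o,y \right)} = o y$
$V{\left(a,Q \right)} = - \frac{47}{5}$ ($V{\left(a,Q \right)} = -6 + \frac{1}{5} \left(-17\right) = -6 - \frac{17}{5} = - \frac{47}{5}$)
$j{\left(R \right)} = 14 R$ ($j{\left(R \right)} = 13 R + R = 14 R$)
$\sqrt{-356279 + j{\left(V{\left(s{\left(1,1 \right)},14 \right)} \right)}} = \sqrt{-356279 + 14 \left(- \frac{47}{5}\right)} = \sqrt{-356279 - \frac{658}{5}} = \sqrt{- \frac{1782053}{5}} = \frac{i \sqrt{8910265}}{5}$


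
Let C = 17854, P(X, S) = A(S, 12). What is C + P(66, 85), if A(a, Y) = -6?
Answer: 17848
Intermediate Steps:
P(X, S) = -6
C + P(66, 85) = 17854 - 6 = 17848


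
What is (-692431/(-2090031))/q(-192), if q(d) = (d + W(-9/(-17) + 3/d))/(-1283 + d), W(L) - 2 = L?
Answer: 65365486400/25346051823 ≈ 2.5789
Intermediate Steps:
W(L) = 2 + L
q(d) = (43/17 + d + 3/d)/(-1283 + d) (q(d) = (d + (2 + (-9/(-17) + 3/d)))/(-1283 + d) = (d + (2 + (-9*(-1/17) + 3/d)))/(-1283 + d) = (d + (2 + (9/17 + 3/d)))/(-1283 + d) = (d + (43/17 + 3/d))/(-1283 + d) = (43/17 + d + 3/d)/(-1283 + d))
(-692431/(-2090031))/q(-192) = (-692431/(-2090031))/(((3 + (-192)² + (43/17)*(-192))/((-192)*(-1283 - 192)))) = (-692431*(-1/2090031))/((-1/192*(3 + 36864 - 8256/17)/(-1475))) = 692431/(2090031*((-1/192*(-1/1475)*618483/17))) = 692431/(2090031*(206161/1604800)) = (692431/2090031)*(1604800/206161) = 65365486400/25346051823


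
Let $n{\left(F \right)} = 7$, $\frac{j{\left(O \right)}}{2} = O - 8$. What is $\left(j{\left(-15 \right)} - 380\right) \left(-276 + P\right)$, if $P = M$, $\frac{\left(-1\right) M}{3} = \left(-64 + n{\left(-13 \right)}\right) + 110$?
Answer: $185310$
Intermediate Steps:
$j{\left(O \right)} = -16 + 2 O$ ($j{\left(O \right)} = 2 \left(O - 8\right) = 2 \left(-8 + O\right) = -16 + 2 O$)
$M = -159$ ($M = - 3 \left(\left(-64 + 7\right) + 110\right) = - 3 \left(-57 + 110\right) = \left(-3\right) 53 = -159$)
$P = -159$
$\left(j{\left(-15 \right)} - 380\right) \left(-276 + P\right) = \left(\left(-16 + 2 \left(-15\right)\right) - 380\right) \left(-276 - 159\right) = \left(\left(-16 - 30\right) - 380\right) \left(-435\right) = \left(-46 - 380\right) \left(-435\right) = \left(-426\right) \left(-435\right) = 185310$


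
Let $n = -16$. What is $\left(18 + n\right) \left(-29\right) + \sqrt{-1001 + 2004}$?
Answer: $-58 + \sqrt{1003} \approx -26.33$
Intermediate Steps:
$\left(18 + n\right) \left(-29\right) + \sqrt{-1001 + 2004} = \left(18 - 16\right) \left(-29\right) + \sqrt{-1001 + 2004} = 2 \left(-29\right) + \sqrt{1003} = -58 + \sqrt{1003}$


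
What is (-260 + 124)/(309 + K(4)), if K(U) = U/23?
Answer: -3128/7111 ≈ -0.43988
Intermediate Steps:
K(U) = U/23 (K(U) = U*(1/23) = U/23)
(-260 + 124)/(309 + K(4)) = (-260 + 124)/(309 + (1/23)*4) = -136/(309 + 4/23) = -136/7111/23 = -136*23/7111 = -3128/7111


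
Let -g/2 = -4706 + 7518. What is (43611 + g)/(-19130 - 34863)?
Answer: -37987/53993 ≈ -0.70355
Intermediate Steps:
g = -5624 (g = -2*(-4706 + 7518) = -2*2812 = -5624)
(43611 + g)/(-19130 - 34863) = (43611 - 5624)/(-19130 - 34863) = 37987/(-53993) = 37987*(-1/53993) = -37987/53993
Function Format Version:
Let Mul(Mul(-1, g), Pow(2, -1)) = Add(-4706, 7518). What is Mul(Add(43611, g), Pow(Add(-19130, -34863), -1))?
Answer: Rational(-37987, 53993) ≈ -0.70355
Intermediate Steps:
g = -5624 (g = Mul(-2, Add(-4706, 7518)) = Mul(-2, 2812) = -5624)
Mul(Add(43611, g), Pow(Add(-19130, -34863), -1)) = Mul(Add(43611, -5624), Pow(Add(-19130, -34863), -1)) = Mul(37987, Pow(-53993, -1)) = Mul(37987, Rational(-1, 53993)) = Rational(-37987, 53993)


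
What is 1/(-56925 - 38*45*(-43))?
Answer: 1/16605 ≈ 6.0223e-5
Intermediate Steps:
1/(-56925 - 38*45*(-43)) = 1/(-56925 - 1710*(-43)) = 1/(-56925 + 73530) = 1/16605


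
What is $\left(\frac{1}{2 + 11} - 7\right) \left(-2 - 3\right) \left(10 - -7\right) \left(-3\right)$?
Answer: $- \frac{22950}{13} \approx -1765.4$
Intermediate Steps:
$\left(\frac{1}{2 + 11} - 7\right) \left(-2 - 3\right) \left(10 - -7\right) \left(-3\right) = \left(\frac{1}{13} - 7\right) \left(-5\right) \left(10 + 7\right) \left(-3\right) = \left(\frac{1}{13} - 7\right) \left(-5\right) 17 \left(-3\right) = \left(- \frac{90}{13}\right) \left(-5\right) 17 \left(-3\right) = \frac{450}{13} \cdot 17 \left(-3\right) = \frac{7650}{13} \left(-3\right) = - \frac{22950}{13}$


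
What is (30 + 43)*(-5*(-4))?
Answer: 1460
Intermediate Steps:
(30 + 43)*(-5*(-4)) = 73*20 = 1460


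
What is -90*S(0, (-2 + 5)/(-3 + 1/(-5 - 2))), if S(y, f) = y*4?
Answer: 0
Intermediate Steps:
S(y, f) = 4*y
-90*S(0, (-2 + 5)/(-3 + 1/(-5 - 2))) = -360*0 = -90*0 = 0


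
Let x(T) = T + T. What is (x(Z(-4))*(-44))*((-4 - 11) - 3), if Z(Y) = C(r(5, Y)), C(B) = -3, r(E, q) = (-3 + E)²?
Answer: -4752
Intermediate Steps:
Z(Y) = -3
x(T) = 2*T
(x(Z(-4))*(-44))*((-4 - 11) - 3) = ((2*(-3))*(-44))*((-4 - 11) - 3) = (-6*(-44))*(-15 - 3) = 264*(-18) = -4752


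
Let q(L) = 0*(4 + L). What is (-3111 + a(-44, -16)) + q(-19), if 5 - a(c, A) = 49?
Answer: -3155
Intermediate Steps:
q(L) = 0
a(c, A) = -44 (a(c, A) = 5 - 1*49 = 5 - 49 = -44)
(-3111 + a(-44, -16)) + q(-19) = (-3111 - 44) + 0 = -3155 + 0 = -3155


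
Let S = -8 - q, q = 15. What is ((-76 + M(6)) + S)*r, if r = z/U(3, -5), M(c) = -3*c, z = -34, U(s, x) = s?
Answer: 1326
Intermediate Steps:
S = -23 (S = -8 - 1*15 = -8 - 15 = -23)
r = -34/3 ≈ -11.333
((-76 + M(6)) + S)*r = ((-76 - 3*6) - 23)*(-34/3) = ((-76 - 18) - 23)*(-34/3) = (-94 - 23)*(-34/3) = -117*(-34/3) = 1326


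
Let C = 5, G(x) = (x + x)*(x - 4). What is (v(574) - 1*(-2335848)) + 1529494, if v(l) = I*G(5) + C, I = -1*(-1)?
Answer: 3865357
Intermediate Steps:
I = 1
G(x) = 2*x*(-4 + x) (G(x) = (2*x)*(-4 + x) = 2*x*(-4 + x))
v(l) = 15 (v(l) = 1*(2*5*(-4 + 5)) + 5 = 1*(2*5*1) + 5 = 1*10 + 5 = 10 + 5 = 15)
(v(574) - 1*(-2335848)) + 1529494 = (15 - 1*(-2335848)) + 1529494 = (15 + 2335848) + 1529494 = 2335863 + 1529494 = 3865357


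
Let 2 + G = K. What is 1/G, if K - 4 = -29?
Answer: -1/27 ≈ -0.037037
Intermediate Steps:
K = -25 (K = 4 - 29 = -25)
G = -27 (G = -2 - 25 = -27)
1/G = 1/(-27) = -1/27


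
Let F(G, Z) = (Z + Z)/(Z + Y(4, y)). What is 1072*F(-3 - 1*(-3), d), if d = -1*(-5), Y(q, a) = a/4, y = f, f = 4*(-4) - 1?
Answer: 42880/3 ≈ 14293.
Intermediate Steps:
f = -17 (f = -16 - 1 = -17)
y = -17
Y(q, a) = a/4 (Y(q, a) = a*(¼) = a/4)
d = 5
F(G, Z) = 2*Z/(-17/4 + Z) (F(G, Z) = (Z + Z)/(Z + (¼)*(-17)) = (2*Z)/(Z - 17/4) = (2*Z)/(-17/4 + Z) = 2*Z/(-17/4 + Z))
1072*F(-3 - 1*(-3), d) = 1072*(8*5/(-17 + 4*5)) = 1072*(8*5/(-17 + 20)) = 1072*(8*5/3) = 1072*(8*5*(⅓)) = 1072*(40/3) = 42880/3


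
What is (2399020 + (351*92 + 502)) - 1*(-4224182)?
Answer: 6655996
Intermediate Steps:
(2399020 + (351*92 + 502)) - 1*(-4224182) = (2399020 + (32292 + 502)) + 4224182 = (2399020 + 32794) + 4224182 = 2431814 + 4224182 = 6655996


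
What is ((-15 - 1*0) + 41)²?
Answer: 676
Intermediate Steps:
((-15 - 1*0) + 41)² = ((-15 + 0) + 41)² = (-15 + 41)² = 26² = 676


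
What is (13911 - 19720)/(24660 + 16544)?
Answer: -5809/41204 ≈ -0.14098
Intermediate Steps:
(13911 - 19720)/(24660 + 16544) = -5809/41204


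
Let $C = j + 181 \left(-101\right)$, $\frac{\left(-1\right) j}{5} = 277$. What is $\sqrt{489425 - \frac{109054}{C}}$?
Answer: $\frac{2 \sqrt{11830501559454}}{9833} \approx 699.59$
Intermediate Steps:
$j = -1385$ ($j = \left(-5\right) 277 = -1385$)
$C = -19666$ ($C = -1385 + 181 \left(-101\right) = -1385 - 18281 = -19666$)
$\sqrt{489425 - \frac{109054}{C}} = \sqrt{489425 - \frac{109054}{-19666}} = \sqrt{489425 - - \frac{54527}{9833}} = \sqrt{489425 + \frac{54527}{9833}} = \sqrt{\frac{4812570552}{9833}} = \frac{2 \sqrt{11830501559454}}{9833}$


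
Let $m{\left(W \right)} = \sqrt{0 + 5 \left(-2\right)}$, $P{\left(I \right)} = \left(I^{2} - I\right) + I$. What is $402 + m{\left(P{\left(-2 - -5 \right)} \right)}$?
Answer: $402 + i \sqrt{10} \approx 402.0 + 3.1623 i$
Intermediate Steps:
$P{\left(I \right)} = I^{2}$
$m{\left(W \right)} = i \sqrt{10}$ ($m{\left(W \right)} = \sqrt{0 - 10} = \sqrt{-10} = i \sqrt{10}$)
$402 + m{\left(P{\left(-2 - -5 \right)} \right)} = 402 + i \sqrt{10}$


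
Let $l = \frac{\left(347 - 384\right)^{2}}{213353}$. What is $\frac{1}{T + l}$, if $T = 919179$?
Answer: $\frac{213353}{196109598556} \approx 1.0879 \cdot 10^{-6}$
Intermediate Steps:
$l = \frac{1369}{213353}$ ($l = \left(-37\right)^{2} \cdot \frac{1}{213353} = 1369 \cdot \frac{1}{213353} = \frac{1369}{213353} \approx 0.0064166$)
$\frac{1}{T + l} = \frac{1}{919179 + \frac{1369}{213353}} = \frac{1}{\frac{196109598556}{213353}} = \frac{213353}{196109598556}$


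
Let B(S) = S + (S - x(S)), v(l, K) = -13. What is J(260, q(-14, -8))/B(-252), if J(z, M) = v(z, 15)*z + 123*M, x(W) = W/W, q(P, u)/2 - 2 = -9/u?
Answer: 2089/404 ≈ 5.1708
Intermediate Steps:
q(P, u) = 4 - 18/u (q(P, u) = 4 + 2*(-9/u) = 4 - 18/u)
x(W) = 1
J(z, M) = -13*z + 123*M
B(S) = -1 + 2*S (B(S) = S + (S - 1*1) = S + (S - 1) = S + (-1 + S) = -1 + 2*S)
J(260, q(-14, -8))/B(-252) = (-13*260 + 123*(4 - 18/(-8)))/(-1 + 2*(-252)) = (-3380 + 123*(4 - 18*(-1/8)))/(-1 - 504) = (-3380 + 123*(4 + 9/4))/(-505) = (-3380 + 123*(25/4))*(-1/505) = (-3380 + 3075/4)*(-1/505) = -10445/4*(-1/505) = 2089/404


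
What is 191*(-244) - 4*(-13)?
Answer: -46552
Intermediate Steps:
191*(-244) - 4*(-13) = -46604 + 52 = -46552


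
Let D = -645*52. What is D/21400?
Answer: -1677/1070 ≈ -1.5673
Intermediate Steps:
D = -33540
D/21400 = -33540/21400 = -33540*1/21400 = -1677/1070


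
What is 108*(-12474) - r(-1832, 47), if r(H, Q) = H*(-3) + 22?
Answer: -1352710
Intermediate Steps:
r(H, Q) = 22 - 3*H (r(H, Q) = -3*H + 22 = 22 - 3*H)
108*(-12474) - r(-1832, 47) = 108*(-12474) - (22 - 3*(-1832)) = -1347192 - (22 + 5496) = -1347192 - 1*5518 = -1347192 - 5518 = -1352710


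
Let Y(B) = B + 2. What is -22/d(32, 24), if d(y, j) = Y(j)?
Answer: -11/13 ≈ -0.84615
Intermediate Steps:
Y(B) = 2 + B
d(y, j) = 2 + j
-22/d(32, 24) = -22/(2 + 24) = -22/26 = -22*1/26 = -11/13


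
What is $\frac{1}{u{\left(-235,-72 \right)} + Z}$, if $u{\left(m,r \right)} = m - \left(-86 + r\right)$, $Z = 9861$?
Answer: $\frac{1}{9784} \approx 0.00010221$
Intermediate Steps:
$u{\left(m,r \right)} = 86 + m - r$
$\frac{1}{u{\left(-235,-72 \right)} + Z} = \frac{1}{\left(86 - 235 - -72\right) + 9861} = \frac{1}{\left(86 - 235 + 72\right) + 9861} = \frac{1}{-77 + 9861} = \frac{1}{9784}$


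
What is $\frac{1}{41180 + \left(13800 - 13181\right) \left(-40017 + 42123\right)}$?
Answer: $\frac{1}{1344794} \approx 7.4361 \cdot 10^{-7}$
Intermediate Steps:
$\frac{1}{41180 + \left(13800 - 13181\right) \left(-40017 + 42123\right)} = \frac{1}{41180 + 619 \cdot 2106} = \frac{1}{41180 + 1303614} = \frac{1}{1344794}$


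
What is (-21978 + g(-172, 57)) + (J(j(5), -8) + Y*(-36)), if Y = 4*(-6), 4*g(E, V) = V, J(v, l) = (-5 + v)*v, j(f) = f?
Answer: -84399/4 ≈ -21100.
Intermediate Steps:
J(v, l) = v*(-5 + v)
g(E, V) = V/4
Y = -24
(-21978 + g(-172, 57)) + (J(j(5), -8) + Y*(-36)) = (-21978 + (¼)*57) + (5*(-5 + 5) - 24*(-36)) = (-21978 + 57/4) + (5*0 + 864) = -87855/4 + (0 + 864) = -87855/4 + 864 = -84399/4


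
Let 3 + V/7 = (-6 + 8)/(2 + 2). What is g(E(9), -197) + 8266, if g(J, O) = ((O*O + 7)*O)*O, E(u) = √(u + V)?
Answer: 1506418410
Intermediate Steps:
V = -35/2 (V = -21 + 7*((-6 + 8)/(2 + 2)) = -21 + 7*(2/4) = -21 + 7*(2*(¼)) = -21 + 7*(½) = -21 + 7/2 = -35/2 ≈ -17.500)
E(u) = √(-35/2 + u) (E(u) = √(u - 35/2) = √(-35/2 + u))
g(J, O) = O²*(7 + O²) (g(J, O) = ((O² + 7)*O)*O = ((7 + O²)*O)*O = (O*(7 + O²))*O = O²*(7 + O²))
g(E(9), -197) + 8266 = (-197)²*(7 + (-197)²) + 8266 = 38809*(7 + 38809) + 8266 = 38809*38816 + 8266 = 1506410144 + 8266 = 1506418410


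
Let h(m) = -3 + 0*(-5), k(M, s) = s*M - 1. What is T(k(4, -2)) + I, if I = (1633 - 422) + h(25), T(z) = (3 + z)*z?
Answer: 1262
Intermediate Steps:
k(M, s) = -1 + M*s (k(M, s) = M*s - 1 = -1 + M*s)
h(m) = -3 (h(m) = -3 + 0 = -3)
T(z) = z*(3 + z)
I = 1208 (I = (1633 - 422) - 3 = 1211 - 3 = 1208)
T(k(4, -2)) + I = (-1 + 4*(-2))*(3 + (-1 + 4*(-2))) + 1208 = (-1 - 8)*(3 + (-1 - 8)) + 1208 = -9*(3 - 9) + 1208 = -9*(-6) + 1208 = 54 + 1208 = 1262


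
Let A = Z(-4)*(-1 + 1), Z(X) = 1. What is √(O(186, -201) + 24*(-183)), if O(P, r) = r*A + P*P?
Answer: 6*√839 ≈ 173.79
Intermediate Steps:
A = 0 (A = 1*(-1 + 1) = 1*0 = 0)
O(P, r) = P² (O(P, r) = r*0 + P*P = 0 + P² = P²)
√(O(186, -201) + 24*(-183)) = √(186² + 24*(-183)) = √(34596 - 4392) = √30204 = 6*√839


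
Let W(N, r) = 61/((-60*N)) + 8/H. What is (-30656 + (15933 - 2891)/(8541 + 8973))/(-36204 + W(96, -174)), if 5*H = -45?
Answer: 171806765440/202909635033 ≈ 0.84672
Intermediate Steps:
H = -9 (H = (⅕)*(-45) = -9)
W(N, r) = -8/9 - 61/(60*N) (W(N, r) = 61/((-60*N)) + 8/(-9) = 61*(-1/(60*N)) + 8*(-⅑) = -61/(60*N) - 8/9 = -8/9 - 61/(60*N))
(-30656 + (15933 - 2891)/(8541 + 8973))/(-36204 + W(96, -174)) = (-30656 + (15933 - 2891)/(8541 + 8973))/(-36204 + (1/180)*(-183 - 160*96)/96) = (-30656 + 13042/17514)/(-36204 + (1/180)*(1/96)*(-183 - 15360)) = (-30656 + 13042*(1/17514))/(-36204 + (1/180)*(1/96)*(-15543)) = (-30656 + 6521/8757)/(-36204 - 1727/1920) = -268448071/(8757*(-69513407/1920)) = -268448071/8757*(-1920/69513407) = 171806765440/202909635033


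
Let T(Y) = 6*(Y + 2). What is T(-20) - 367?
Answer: -475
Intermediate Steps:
T(Y) = 12 + 6*Y (T(Y) = 6*(2 + Y) = 12 + 6*Y)
T(-20) - 367 = (12 + 6*(-20)) - 367 = (12 - 120) - 367 = -108 - 367 = -475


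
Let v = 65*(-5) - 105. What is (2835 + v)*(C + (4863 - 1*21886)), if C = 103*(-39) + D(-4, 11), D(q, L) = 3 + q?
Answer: -50603605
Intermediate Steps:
v = -430 (v = -325 - 105 = -430)
C = -4018 (C = 103*(-39) + (3 - 4) = -4017 - 1 = -4018)
(2835 + v)*(C + (4863 - 1*21886)) = (2835 - 430)*(-4018 + (4863 - 1*21886)) = 2405*(-4018 + (4863 - 21886)) = 2405*(-4018 - 17023) = 2405*(-21041) = -50603605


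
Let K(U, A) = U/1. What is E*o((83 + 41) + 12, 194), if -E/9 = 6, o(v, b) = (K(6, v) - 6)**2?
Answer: 0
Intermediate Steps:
K(U, A) = U (K(U, A) = U*1 = U)
o(v, b) = 0 (o(v, b) = (6 - 6)**2 = 0**2 = 0)
E = -54 (E = -9*6 = -54)
E*o((83 + 41) + 12, 194) = -54*0 = 0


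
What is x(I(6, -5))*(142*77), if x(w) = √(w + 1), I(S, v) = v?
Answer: 21868*I ≈ 21868.0*I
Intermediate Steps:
x(w) = √(1 + w)
x(I(6, -5))*(142*77) = √(1 - 5)*(142*77) = √(-4)*10934 = (2*I)*10934 = 21868*I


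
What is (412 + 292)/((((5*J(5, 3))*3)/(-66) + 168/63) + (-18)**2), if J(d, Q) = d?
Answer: 46464/21485 ≈ 2.1626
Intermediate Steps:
(412 + 292)/((((5*J(5, 3))*3)/(-66) + 168/63) + (-18)**2) = (412 + 292)/((((5*5)*3)/(-66) + 168/63) + (-18)**2) = 704/(((25*3)*(-1/66) + 168*(1/63)) + 324) = 704/((75*(-1/66) + 8/3) + 324) = 704/((-25/22 + 8/3) + 324) = 704/(101/66 + 324) = 704/(21485/66) = 704*(66/21485) = 46464/21485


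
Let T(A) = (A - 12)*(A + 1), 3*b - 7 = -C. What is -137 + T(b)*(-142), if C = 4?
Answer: 2987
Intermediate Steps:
b = 1 (b = 7/3 + (-1*4)/3 = 7/3 + (⅓)*(-4) = 7/3 - 4/3 = 1)
T(A) = (1 + A)*(-12 + A) (T(A) = (-12 + A)*(1 + A) = (1 + A)*(-12 + A))
-137 + T(b)*(-142) = -137 + (-12 + 1² - 11*1)*(-142) = -137 + (-12 + 1 - 11)*(-142) = -137 - 22*(-142) = -137 + 3124 = 2987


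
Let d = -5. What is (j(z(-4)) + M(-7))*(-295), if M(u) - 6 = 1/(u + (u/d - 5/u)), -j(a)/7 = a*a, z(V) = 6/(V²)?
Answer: -15532045/10944 ≈ -1419.2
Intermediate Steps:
z(V) = 6/V²
j(a) = -7*a² (j(a) = -7*a*a = -7*a²)
M(u) = 6 + 1/(-5/u + 4*u/5) (M(u) = 6 + 1/(u + (u/(-5) - 5/u)) = 6 + 1/(u + (u*(-⅕) - 5/u)) = 6 + 1/(u + (-u/5 - 5/u)) = 6 + 1/(u + (-5/u - u/5)) = 6 + 1/(-5/u + 4*u/5))
(j(z(-4)) + M(-7))*(-295) = (-7*(6/(-4)²)² + (-150 + 5*(-7) + 24*(-7)²)/(-25 + 4*(-7)²))*(-295) = (-7*(6*(1/16))² + (-150 - 35 + 24*49)/(-25 + 4*49))*(-295) = (-7*(3/8)² + (-150 - 35 + 1176)/(-25 + 196))*(-295) = (-7*9/64 + 991/171)*(-295) = (-63/64 + (1/171)*991)*(-295) = (-63/64 + 991/171)*(-295) = (52651/10944)*(-295) = -15532045/10944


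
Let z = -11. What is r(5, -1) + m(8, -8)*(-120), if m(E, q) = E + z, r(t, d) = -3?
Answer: 357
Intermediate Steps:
m(E, q) = -11 + E (m(E, q) = E - 11 = -11 + E)
r(5, -1) + m(8, -8)*(-120) = -3 + (-11 + 8)*(-120) = -3 - 3*(-120) = -3 + 360 = 357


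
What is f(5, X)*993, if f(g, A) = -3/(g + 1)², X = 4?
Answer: -331/4 ≈ -82.750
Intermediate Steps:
f(g, A) = -3/(1 + g)²
f(5, X)*993 = -3/(1 + 5)²*993 = -3/6²*993 = -3*1/36*993 = -1/12*993 = -331/4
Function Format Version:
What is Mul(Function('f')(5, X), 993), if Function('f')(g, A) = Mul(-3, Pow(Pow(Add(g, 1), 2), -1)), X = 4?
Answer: Rational(-331, 4) ≈ -82.750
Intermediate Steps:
Function('f')(g, A) = Mul(-3, Pow(Add(1, g), -2)) (Function('f')(g, A) = Mul(-3, Pow(Pow(Add(1, g), 2), -1)) = Mul(-3, Pow(Add(1, g), -2)))
Mul(Function('f')(5, X), 993) = Mul(Mul(-3, Pow(Add(1, 5), -2)), 993) = Mul(Mul(-3, Pow(6, -2)), 993) = Mul(Mul(-3, Rational(1, 36)), 993) = Mul(Rational(-1, 12), 993) = Rational(-331, 4)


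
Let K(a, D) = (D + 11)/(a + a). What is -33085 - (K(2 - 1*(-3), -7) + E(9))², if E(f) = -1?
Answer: -827134/25 ≈ -33085.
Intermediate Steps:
K(a, D) = (11 + D)/(2*a) (K(a, D) = (11 + D)/((2*a)) = (11 + D)*(1/(2*a)) = (11 + D)/(2*a))
-33085 - (K(2 - 1*(-3), -7) + E(9))² = -33085 - ((11 - 7)/(2*(2 - 1*(-3))) - 1)² = -33085 - ((½)*4/(2 + 3) - 1)² = -33085 - ((½)*4/5 - 1)² = -33085 - ((½)*(⅕)*4 - 1)² = -33085 - (⅖ - 1)² = -33085 - (-⅗)² = -33085 - 1*9/25 = -33085 - 9/25 = -827134/25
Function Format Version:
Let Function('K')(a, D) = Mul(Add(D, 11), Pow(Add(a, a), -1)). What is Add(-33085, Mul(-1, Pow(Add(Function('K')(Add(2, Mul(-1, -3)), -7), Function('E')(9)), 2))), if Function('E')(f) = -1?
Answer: Rational(-827134, 25) ≈ -33085.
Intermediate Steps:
Function('K')(a, D) = Mul(Rational(1, 2), Pow(a, -1), Add(11, D)) (Function('K')(a, D) = Mul(Add(11, D), Pow(Mul(2, a), -1)) = Mul(Add(11, D), Mul(Rational(1, 2), Pow(a, -1))) = Mul(Rational(1, 2), Pow(a, -1), Add(11, D)))
Add(-33085, Mul(-1, Pow(Add(Function('K')(Add(2, Mul(-1, -3)), -7), Function('E')(9)), 2))) = Add(-33085, Mul(-1, Pow(Add(Mul(Rational(1, 2), Pow(Add(2, Mul(-1, -3)), -1), Add(11, -7)), -1), 2))) = Add(-33085, Mul(-1, Pow(Add(Mul(Rational(1, 2), Pow(Add(2, 3), -1), 4), -1), 2))) = Add(-33085, Mul(-1, Pow(Add(Mul(Rational(1, 2), Pow(5, -1), 4), -1), 2))) = Add(-33085, Mul(-1, Pow(Add(Mul(Rational(1, 2), Rational(1, 5), 4), -1), 2))) = Add(-33085, Mul(-1, Pow(Add(Rational(2, 5), -1), 2))) = Add(-33085, Mul(-1, Pow(Rational(-3, 5), 2))) = Add(-33085, Mul(-1, Rational(9, 25))) = Add(-33085, Rational(-9, 25)) = Rational(-827134, 25)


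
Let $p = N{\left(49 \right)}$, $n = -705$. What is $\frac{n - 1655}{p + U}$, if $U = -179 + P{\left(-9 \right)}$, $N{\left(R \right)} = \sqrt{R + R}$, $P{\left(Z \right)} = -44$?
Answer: $\frac{526280}{49631} + \frac{16520 \sqrt{2}}{49631} \approx 11.075$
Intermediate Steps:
$N{\left(R \right)} = \sqrt{2} \sqrt{R}$ ($N{\left(R \right)} = \sqrt{2 R} = \sqrt{2} \sqrt{R}$)
$p = 7 \sqrt{2}$ ($p = \sqrt{2} \sqrt{49} = \sqrt{2} \cdot 7 = 7 \sqrt{2} \approx 9.8995$)
$U = -223$ ($U = -179 - 44 = -223$)
$\frac{n - 1655}{p + U} = \frac{-705 - 1655}{7 \sqrt{2} - 223} = - \frac{2360}{-223 + 7 \sqrt{2}}$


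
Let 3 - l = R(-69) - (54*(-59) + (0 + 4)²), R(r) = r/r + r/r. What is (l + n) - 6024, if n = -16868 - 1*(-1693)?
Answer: -24368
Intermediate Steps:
R(r) = 2 (R(r) = 1 + 1 = 2)
n = -15175 (n = -16868 + 1693 = -15175)
l = -3169 (l = 3 - (2 - (54*(-59) + (0 + 4)²)) = 3 - (2 - (-3186 + 4²)) = 3 - (2 - (-3186 + 16)) = 3 - (2 - 1*(-3170)) = 3 - (2 + 3170) = 3 - 1*3172 = 3 - 3172 = -3169)
(l + n) - 6024 = (-3169 - 15175) - 6024 = -18344 - 6024 = -24368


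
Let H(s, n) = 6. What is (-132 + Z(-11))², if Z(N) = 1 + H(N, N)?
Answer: 15625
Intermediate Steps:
Z(N) = 7 (Z(N) = 1 + 6 = 7)
(-132 + Z(-11))² = (-132 + 7)² = (-125)² = 15625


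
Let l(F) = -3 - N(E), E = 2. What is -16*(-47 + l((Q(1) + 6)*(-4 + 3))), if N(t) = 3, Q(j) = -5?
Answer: 848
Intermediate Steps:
l(F) = -6 (l(F) = -3 - 1*3 = -3 - 3 = -6)
-16*(-47 + l((Q(1) + 6)*(-4 + 3))) = -16*(-47 - 6) = -16*(-53) = 848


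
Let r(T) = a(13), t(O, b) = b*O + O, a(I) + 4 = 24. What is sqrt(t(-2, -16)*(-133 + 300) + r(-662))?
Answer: sqrt(5030) ≈ 70.922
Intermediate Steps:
a(I) = 20 (a(I) = -4 + 24 = 20)
t(O, b) = O + O*b (t(O, b) = O*b + O = O + O*b)
r(T) = 20
sqrt(t(-2, -16)*(-133 + 300) + r(-662)) = sqrt((-2*(1 - 16))*(-133 + 300) + 20) = sqrt(-2*(-15)*167 + 20) = sqrt(30*167 + 20) = sqrt(5010 + 20) = sqrt(5030)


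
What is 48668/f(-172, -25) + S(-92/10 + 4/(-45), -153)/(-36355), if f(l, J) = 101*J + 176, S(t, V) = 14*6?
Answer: -1769522456/85397895 ≈ -20.721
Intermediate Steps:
S(t, V) = 84
f(l, J) = 176 + 101*J
48668/f(-172, -25) + S(-92/10 + 4/(-45), -153)/(-36355) = 48668/(176 + 101*(-25)) + 84/(-36355) = 48668/(176 - 2525) + 84*(-1/36355) = 48668/(-2349) - 84/36355 = 48668*(-1/2349) - 84/36355 = -48668/2349 - 84/36355 = -1769522456/85397895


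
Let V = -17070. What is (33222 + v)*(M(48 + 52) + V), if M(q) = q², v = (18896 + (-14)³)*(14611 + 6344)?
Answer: -2393183560740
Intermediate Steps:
v = 338465160 (v = (18896 - 2744)*20955 = 16152*20955 = 338465160)
(33222 + v)*(M(48 + 52) + V) = (33222 + 338465160)*((48 + 52)² - 17070) = 338498382*(100² - 17070) = 338498382*(10000 - 17070) = 338498382*(-7070) = -2393183560740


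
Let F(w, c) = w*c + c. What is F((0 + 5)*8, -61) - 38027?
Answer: -40528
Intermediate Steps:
F(w, c) = c + c*w (F(w, c) = c*w + c = c + c*w)
F((0 + 5)*8, -61) - 38027 = -61*(1 + (0 + 5)*8) - 38027 = -61*(1 + 5*8) - 38027 = -61*(1 + 40) - 38027 = -61*41 - 38027 = -2501 - 38027 = -40528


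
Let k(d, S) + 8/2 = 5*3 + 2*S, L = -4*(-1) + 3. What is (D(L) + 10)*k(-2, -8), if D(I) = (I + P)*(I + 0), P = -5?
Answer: -120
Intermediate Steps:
L = 7 (L = 4 + 3 = 7)
k(d, S) = 11 + 2*S (k(d, S) = -4 + (5*3 + 2*S) = -4 + (15 + 2*S) = 11 + 2*S)
D(I) = I*(-5 + I) (D(I) = (I - 5)*(I + 0) = (-5 + I)*I = I*(-5 + I))
(D(L) + 10)*k(-2, -8) = (7*(-5 + 7) + 10)*(11 + 2*(-8)) = (7*2 + 10)*(11 - 16) = (14 + 10)*(-5) = 24*(-5) = -120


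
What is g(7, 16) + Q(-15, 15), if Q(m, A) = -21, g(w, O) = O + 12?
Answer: 7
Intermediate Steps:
g(w, O) = 12 + O
g(7, 16) + Q(-15, 15) = (12 + 16) - 21 = 28 - 21 = 7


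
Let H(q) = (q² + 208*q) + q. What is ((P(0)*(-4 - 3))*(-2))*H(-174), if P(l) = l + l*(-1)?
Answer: 0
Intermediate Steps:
P(l) = 0 (P(l) = l - l = 0)
H(q) = q² + 209*q
((P(0)*(-4 - 3))*(-2))*H(-174) = ((0*(-4 - 3))*(-2))*(-174*(209 - 174)) = ((0*(-7))*(-2))*(-174*35) = (0*(-2))*(-6090) = 0*(-6090) = 0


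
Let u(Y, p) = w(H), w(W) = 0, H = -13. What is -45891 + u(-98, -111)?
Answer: -45891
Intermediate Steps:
u(Y, p) = 0
-45891 + u(-98, -111) = -45891 + 0 = -45891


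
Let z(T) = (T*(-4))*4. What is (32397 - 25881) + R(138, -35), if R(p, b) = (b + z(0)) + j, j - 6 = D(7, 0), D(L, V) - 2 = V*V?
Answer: 6489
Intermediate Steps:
D(L, V) = 2 + V² (D(L, V) = 2 + V*V = 2 + V²)
j = 8 (j = 6 + (2 + 0²) = 6 + (2 + 0) = 6 + 2 = 8)
z(T) = -16*T (z(T) = -4*T*4 = -16*T)
R(p, b) = 8 + b (R(p, b) = (b - 16*0) + 8 = (b + 0) + 8 = b + 8 = 8 + b)
(32397 - 25881) + R(138, -35) = (32397 - 25881) + (8 - 35) = 6516 - 27 = 6489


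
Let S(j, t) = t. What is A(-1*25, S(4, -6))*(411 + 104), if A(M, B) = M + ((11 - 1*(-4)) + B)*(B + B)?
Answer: -68495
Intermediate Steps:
A(M, B) = M + 2*B*(15 + B) (A(M, B) = M + ((11 + 4) + B)*(2*B) = M + (15 + B)*(2*B) = M + 2*B*(15 + B))
A(-1*25, S(4, -6))*(411 + 104) = (-1*25 + 2*(-6)² + 30*(-6))*(411 + 104) = (-25 + 2*36 - 180)*515 = (-25 + 72 - 180)*515 = -133*515 = -68495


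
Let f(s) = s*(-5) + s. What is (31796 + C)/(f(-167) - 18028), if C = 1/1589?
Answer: -10104769/5517008 ≈ -1.8316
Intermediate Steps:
f(s) = -4*s (f(s) = -5*s + s = -4*s)
C = 1/1589 ≈ 0.00062933
(31796 + C)/(f(-167) - 18028) = (31796 + 1/1589)/(-4*(-167) - 18028) = 50523845/(1589*(668 - 18028)) = (50523845/1589)/(-17360) = (50523845/1589)*(-1/17360) = -10104769/5517008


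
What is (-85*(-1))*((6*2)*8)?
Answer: 8160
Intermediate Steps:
(-85*(-1))*((6*2)*8) = 85*(12*8) = 85*96 = 8160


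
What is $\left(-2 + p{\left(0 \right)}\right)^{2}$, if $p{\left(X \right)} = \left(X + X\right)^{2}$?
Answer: $4$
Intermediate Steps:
$p{\left(X \right)} = 4 X^{2}$ ($p{\left(X \right)} = \left(2 X\right)^{2} = 4 X^{2}$)
$\left(-2 + p{\left(0 \right)}\right)^{2} = \left(-2 + 4 \cdot 0^{2}\right)^{2} = \left(-2 + 4 \cdot 0\right)^{2} = \left(-2 + 0\right)^{2} = \left(-2\right)^{2} = 4$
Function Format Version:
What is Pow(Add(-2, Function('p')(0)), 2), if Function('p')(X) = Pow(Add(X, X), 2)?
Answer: 4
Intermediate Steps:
Function('p')(X) = Mul(4, Pow(X, 2)) (Function('p')(X) = Pow(Mul(2, X), 2) = Mul(4, Pow(X, 2)))
Pow(Add(-2, Function('p')(0)), 2) = Pow(Add(-2, Mul(4, Pow(0, 2))), 2) = Pow(Add(-2, Mul(4, 0)), 2) = Pow(Add(-2, 0), 2) = Pow(-2, 2) = 4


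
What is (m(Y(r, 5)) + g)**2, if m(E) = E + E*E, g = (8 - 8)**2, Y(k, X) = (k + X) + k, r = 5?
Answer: 57600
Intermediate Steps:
Y(k, X) = X + 2*k (Y(k, X) = (X + k) + k = X + 2*k)
g = 0 (g = 0**2 = 0)
m(E) = E + E**2
(m(Y(r, 5)) + g)**2 = ((5 + 2*5)*(1 + (5 + 2*5)) + 0)**2 = ((5 + 10)*(1 + (5 + 10)) + 0)**2 = (15*(1 + 15) + 0)**2 = (15*16 + 0)**2 = (240 + 0)**2 = 240**2 = 57600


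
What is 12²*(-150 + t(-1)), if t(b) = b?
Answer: -21744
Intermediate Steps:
12²*(-150 + t(-1)) = 12²*(-150 - 1) = 144*(-151) = -21744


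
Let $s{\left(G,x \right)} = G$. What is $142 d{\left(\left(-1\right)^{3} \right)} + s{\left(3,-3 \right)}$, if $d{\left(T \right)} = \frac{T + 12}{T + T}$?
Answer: $-778$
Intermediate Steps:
$d{\left(T \right)} = \frac{12 + T}{2 T}$
$142 d{\left(\left(-1\right)^{3} \right)} + s{\left(3,-3 \right)} = 142 \frac{12 + \left(-1\right)^{3}}{2 \left(-1\right)^{3}} + 3 = 142 \frac{12 - 1}{2 \left(-1\right)} + 3 = 142 \cdot \frac{1}{2} \left(-1\right) 11 + 3 = 142 \left(- \frac{11}{2}\right) + 3 = -781 + 3 = -778$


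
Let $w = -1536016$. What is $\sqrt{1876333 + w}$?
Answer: $3 \sqrt{37813} \approx 583.37$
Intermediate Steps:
$\sqrt{1876333 + w} = \sqrt{1876333 - 1536016} = \sqrt{340317} = 3 \sqrt{37813}$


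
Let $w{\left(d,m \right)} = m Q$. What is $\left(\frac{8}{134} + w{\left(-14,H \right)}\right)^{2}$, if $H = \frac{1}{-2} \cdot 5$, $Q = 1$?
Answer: $\frac{106929}{17956} \approx 5.9551$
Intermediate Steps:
$H = - \frac{5}{2}$ ($H = \left(- \frac{1}{2}\right) 5 = - \frac{5}{2} \approx -2.5$)
$w{\left(d,m \right)} = m$ ($w{\left(d,m \right)} = m 1 = m$)
$\left(\frac{8}{134} + w{\left(-14,H \right)}\right)^{2} = \left(\frac{8}{134} - \frac{5}{2}\right)^{2} = \left(8 \cdot \frac{1}{134} - \frac{5}{2}\right)^{2} = \left(\frac{4}{67} - \frac{5}{2}\right)^{2} = \left(- \frac{327}{134}\right)^{2} = \frac{106929}{17956}$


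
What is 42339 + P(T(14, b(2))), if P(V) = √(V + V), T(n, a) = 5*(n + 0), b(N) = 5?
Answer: 42339 + 2*√35 ≈ 42351.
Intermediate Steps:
T(n, a) = 5*n
P(V) = √2*√V (P(V) = √(2*V) = √2*√V)
42339 + P(T(14, b(2))) = 42339 + √2*√(5*14) = 42339 + √2*√70 = 42339 + 2*√35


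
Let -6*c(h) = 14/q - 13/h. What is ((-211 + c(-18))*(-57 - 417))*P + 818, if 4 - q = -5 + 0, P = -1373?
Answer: -2476178419/18 ≈ -1.3757e+8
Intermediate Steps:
q = 9 (q = 4 - (-5 + 0) = 4 - 1*(-5) = 4 + 5 = 9)
c(h) = -7/27 + 13/(6*h) (c(h) = -(14/9 - 13/h)/6 = -7/27 + 13/(6*h))
((-211 + c(-18))*(-57 - 417))*P + 818 = ((-211 + (1/54)*(117 - 14*(-18))/(-18))*(-57 - 417))*(-1373) + 818 = ((-211 + (1/54)*(-1/18)*(117 + 252))*(-474))*(-1373) + 818 = ((-211 + (1/54)*(-1/18)*369)*(-474))*(-1373) + 818 = ((-211 - 41/108)*(-474))*(-1373) + 818 = -22829/108*(-474)*(-1373) + 818 = (1803491/18)*(-1373) + 818 = -2476193143/18 + 818 = -2476178419/18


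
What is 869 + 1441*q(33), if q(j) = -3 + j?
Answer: 44099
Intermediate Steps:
869 + 1441*q(33) = 869 + 1441*(-3 + 33) = 869 + 1441*30 = 869 + 43230 = 44099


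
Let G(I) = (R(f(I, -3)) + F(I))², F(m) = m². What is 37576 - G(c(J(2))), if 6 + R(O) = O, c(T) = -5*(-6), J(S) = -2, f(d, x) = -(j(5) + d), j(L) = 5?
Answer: -700305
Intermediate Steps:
f(d, x) = -5 - d (f(d, x) = -(5 + d) = -5 - d)
c(T) = 30
R(O) = -6 + O
G(I) = (-11 + I² - I)² (G(I) = ((-6 + (-5 - I)) + I²)² = ((-11 - I) + I²)² = (-11 + I² - I)²)
37576 - G(c(J(2))) = 37576 - (11 + 30 - 1*30²)² = 37576 - (11 + 30 - 1*900)² = 37576 - (11 + 30 - 900)² = 37576 - 1*(-859)² = 37576 - 1*737881 = 37576 - 737881 = -700305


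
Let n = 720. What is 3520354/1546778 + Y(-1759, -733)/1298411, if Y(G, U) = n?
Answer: 2285990018827/1004176784879 ≈ 2.2765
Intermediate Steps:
Y(G, U) = 720
3520354/1546778 + Y(-1759, -733)/1298411 = 3520354/1546778 + 720/1298411 = 3520354*(1/1546778) + 720*(1/1298411) = 1760177/773389 + 720/1298411 = 2285990018827/1004176784879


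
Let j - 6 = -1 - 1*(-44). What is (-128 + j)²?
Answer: 6241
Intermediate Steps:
j = 49 (j = 6 + (-1 - 1*(-44)) = 6 + (-1 + 44) = 6 + 43 = 49)
(-128 + j)² = (-128 + 49)² = (-79)² = 6241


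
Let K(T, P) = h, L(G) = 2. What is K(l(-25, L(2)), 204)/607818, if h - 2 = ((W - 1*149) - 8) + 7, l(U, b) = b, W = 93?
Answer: -55/607818 ≈ -9.0488e-5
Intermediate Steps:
h = -55 (h = 2 + (((93 - 1*149) - 8) + 7) = 2 + (((93 - 149) - 8) + 7) = 2 + ((-56 - 8) + 7) = 2 + (-64 + 7) = 2 - 57 = -55)
K(T, P) = -55
K(l(-25, L(2)), 204)/607818 = -55/607818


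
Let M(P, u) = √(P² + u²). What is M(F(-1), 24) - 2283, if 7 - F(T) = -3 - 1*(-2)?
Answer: -2283 + 8*√10 ≈ -2257.7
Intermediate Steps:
F(T) = 8 (F(T) = 7 - (-3 - 1*(-2)) = 7 - (-3 + 2) = 7 - 1*(-1) = 7 + 1 = 8)
M(F(-1), 24) - 2283 = √(8² + 24²) - 2283 = √(64 + 576) - 2283 = √640 - 2283 = 8*√10 - 2283 = -2283 + 8*√10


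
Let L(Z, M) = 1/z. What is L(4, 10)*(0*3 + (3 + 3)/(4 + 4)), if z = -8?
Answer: -3/32 ≈ -0.093750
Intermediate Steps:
L(Z, M) = -⅛ (L(Z, M) = 1/(-8) = -⅛)
L(4, 10)*(0*3 + (3 + 3)/(4 + 4)) = -(0*3 + (3 + 3)/(4 + 4))/8 = -(0 + 6/8)/8 = -(0 + 6*(⅛))/8 = -(0 + ¾)/8 = -⅛*¾ = -3/32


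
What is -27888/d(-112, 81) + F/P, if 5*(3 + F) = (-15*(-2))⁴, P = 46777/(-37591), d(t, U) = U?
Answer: -164854828121/1262979 ≈ -1.3053e+5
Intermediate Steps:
P = -46777/37591 (P = 46777*(-1/37591) = -46777/37591 ≈ -1.2444)
F = 161997 (F = -3 + (-15*(-2))⁴/5 = -3 + (-3*(-10))⁴/5 = -3 + (⅕)*30⁴ = -3 + (⅕)*810000 = -3 + 162000 = 161997)
-27888/d(-112, 81) + F/P = -27888/81 + 161997/(-46777/37591) = -27888*1/81 + 161997*(-37591/46777) = -9296/27 - 6089629227/46777 = -164854828121/1262979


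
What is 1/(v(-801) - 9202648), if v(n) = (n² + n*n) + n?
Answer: -1/7920247 ≈ -1.2626e-7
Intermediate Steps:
v(n) = n + 2*n² (v(n) = (n² + n²) + n = 2*n² + n = n + 2*n²)
1/(v(-801) - 9202648) = 1/(-801*(1 + 2*(-801)) - 9202648) = 1/(-801*(1 - 1602) - 9202648) = 1/(-801*(-1601) - 9202648) = 1/(1282401 - 9202648) = 1/(-7920247) = -1/7920247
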